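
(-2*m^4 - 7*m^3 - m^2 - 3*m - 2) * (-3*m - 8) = 6*m^5 + 37*m^4 + 59*m^3 + 17*m^2 + 30*m + 16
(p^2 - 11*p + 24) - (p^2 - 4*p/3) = 24 - 29*p/3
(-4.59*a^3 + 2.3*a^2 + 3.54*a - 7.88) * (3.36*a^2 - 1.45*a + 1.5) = -15.4224*a^5 + 14.3835*a^4 + 1.6744*a^3 - 28.1598*a^2 + 16.736*a - 11.82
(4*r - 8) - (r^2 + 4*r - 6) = -r^2 - 2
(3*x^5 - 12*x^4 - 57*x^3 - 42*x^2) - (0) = 3*x^5 - 12*x^4 - 57*x^3 - 42*x^2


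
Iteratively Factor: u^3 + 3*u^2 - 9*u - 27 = (u + 3)*(u^2 - 9) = (u - 3)*(u + 3)*(u + 3)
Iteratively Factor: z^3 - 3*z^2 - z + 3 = (z - 1)*(z^2 - 2*z - 3) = (z - 1)*(z + 1)*(z - 3)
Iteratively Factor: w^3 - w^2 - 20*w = (w - 5)*(w^2 + 4*w) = (w - 5)*(w + 4)*(w)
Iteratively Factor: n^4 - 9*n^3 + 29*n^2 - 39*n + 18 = (n - 3)*(n^3 - 6*n^2 + 11*n - 6) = (n - 3)*(n - 2)*(n^2 - 4*n + 3) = (n - 3)^2*(n - 2)*(n - 1)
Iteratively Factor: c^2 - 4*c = (c - 4)*(c)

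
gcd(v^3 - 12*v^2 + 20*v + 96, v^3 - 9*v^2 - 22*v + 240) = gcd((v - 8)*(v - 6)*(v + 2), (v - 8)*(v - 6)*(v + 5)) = v^2 - 14*v + 48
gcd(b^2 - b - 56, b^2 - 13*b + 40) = b - 8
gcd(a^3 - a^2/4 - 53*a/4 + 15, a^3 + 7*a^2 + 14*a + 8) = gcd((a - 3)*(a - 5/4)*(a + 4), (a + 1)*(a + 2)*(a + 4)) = a + 4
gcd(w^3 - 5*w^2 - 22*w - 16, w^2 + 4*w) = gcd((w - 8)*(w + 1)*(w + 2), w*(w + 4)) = 1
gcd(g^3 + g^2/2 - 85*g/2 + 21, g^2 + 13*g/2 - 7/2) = g^2 + 13*g/2 - 7/2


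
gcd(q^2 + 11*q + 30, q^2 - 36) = q + 6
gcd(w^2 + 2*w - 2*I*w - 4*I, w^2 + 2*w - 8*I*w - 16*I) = w + 2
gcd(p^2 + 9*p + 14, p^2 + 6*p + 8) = p + 2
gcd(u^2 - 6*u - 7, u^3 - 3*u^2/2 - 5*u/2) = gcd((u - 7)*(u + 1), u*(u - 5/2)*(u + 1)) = u + 1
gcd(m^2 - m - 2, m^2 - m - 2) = m^2 - m - 2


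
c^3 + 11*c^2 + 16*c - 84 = (c - 2)*(c + 6)*(c + 7)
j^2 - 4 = (j - 2)*(j + 2)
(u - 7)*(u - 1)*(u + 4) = u^3 - 4*u^2 - 25*u + 28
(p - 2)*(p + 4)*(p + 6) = p^3 + 8*p^2 + 4*p - 48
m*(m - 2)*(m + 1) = m^3 - m^2 - 2*m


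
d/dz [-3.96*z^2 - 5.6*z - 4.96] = -7.92*z - 5.6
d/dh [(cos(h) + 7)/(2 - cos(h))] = -9*sin(h)/(cos(h) - 2)^2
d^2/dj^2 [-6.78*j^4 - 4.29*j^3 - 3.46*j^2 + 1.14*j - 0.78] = -81.36*j^2 - 25.74*j - 6.92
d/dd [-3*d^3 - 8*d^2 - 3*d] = -9*d^2 - 16*d - 3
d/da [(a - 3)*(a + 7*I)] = 2*a - 3 + 7*I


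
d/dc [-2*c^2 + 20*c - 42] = 20 - 4*c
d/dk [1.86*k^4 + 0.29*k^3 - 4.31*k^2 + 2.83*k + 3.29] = 7.44*k^3 + 0.87*k^2 - 8.62*k + 2.83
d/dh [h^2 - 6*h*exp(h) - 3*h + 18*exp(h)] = -6*h*exp(h) + 2*h + 12*exp(h) - 3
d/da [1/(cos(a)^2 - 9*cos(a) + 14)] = (2*cos(a) - 9)*sin(a)/(cos(a)^2 - 9*cos(a) + 14)^2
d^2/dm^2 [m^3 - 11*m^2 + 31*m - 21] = 6*m - 22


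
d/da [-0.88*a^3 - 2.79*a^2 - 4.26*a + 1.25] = -2.64*a^2 - 5.58*a - 4.26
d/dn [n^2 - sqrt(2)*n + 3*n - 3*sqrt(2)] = 2*n - sqrt(2) + 3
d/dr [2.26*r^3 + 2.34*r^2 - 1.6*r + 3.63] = 6.78*r^2 + 4.68*r - 1.6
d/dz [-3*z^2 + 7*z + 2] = 7 - 6*z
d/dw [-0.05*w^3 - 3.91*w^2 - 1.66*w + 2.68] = -0.15*w^2 - 7.82*w - 1.66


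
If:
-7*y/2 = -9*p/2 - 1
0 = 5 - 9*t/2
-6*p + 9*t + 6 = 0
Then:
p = 8/3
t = 10/9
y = 26/7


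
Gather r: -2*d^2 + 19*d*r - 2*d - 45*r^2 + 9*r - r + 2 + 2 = -2*d^2 - 2*d - 45*r^2 + r*(19*d + 8) + 4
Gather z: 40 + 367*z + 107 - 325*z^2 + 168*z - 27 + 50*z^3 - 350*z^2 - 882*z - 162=50*z^3 - 675*z^2 - 347*z - 42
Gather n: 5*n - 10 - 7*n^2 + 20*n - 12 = -7*n^2 + 25*n - 22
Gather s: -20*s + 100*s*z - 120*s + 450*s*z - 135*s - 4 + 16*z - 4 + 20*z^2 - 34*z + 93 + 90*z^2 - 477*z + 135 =s*(550*z - 275) + 110*z^2 - 495*z + 220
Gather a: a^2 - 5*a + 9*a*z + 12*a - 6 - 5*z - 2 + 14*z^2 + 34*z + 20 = a^2 + a*(9*z + 7) + 14*z^2 + 29*z + 12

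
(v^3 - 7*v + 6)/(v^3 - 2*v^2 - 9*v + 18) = (v - 1)/(v - 3)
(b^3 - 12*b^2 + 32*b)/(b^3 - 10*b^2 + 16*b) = (b - 4)/(b - 2)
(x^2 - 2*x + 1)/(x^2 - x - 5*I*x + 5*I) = (x - 1)/(x - 5*I)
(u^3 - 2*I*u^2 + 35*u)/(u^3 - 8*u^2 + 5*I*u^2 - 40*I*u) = (u - 7*I)/(u - 8)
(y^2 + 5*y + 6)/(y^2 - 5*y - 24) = (y + 2)/(y - 8)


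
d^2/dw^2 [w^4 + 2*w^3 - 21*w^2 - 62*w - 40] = 12*w^2 + 12*w - 42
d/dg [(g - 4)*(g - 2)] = 2*g - 6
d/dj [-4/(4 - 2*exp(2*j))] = -4*exp(2*j)/(exp(2*j) - 2)^2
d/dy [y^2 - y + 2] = 2*y - 1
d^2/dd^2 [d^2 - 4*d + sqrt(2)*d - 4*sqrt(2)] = 2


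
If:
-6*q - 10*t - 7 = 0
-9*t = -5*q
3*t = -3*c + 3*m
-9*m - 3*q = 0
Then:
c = 7/13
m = 21/104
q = -63/104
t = -35/104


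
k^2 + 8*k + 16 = (k + 4)^2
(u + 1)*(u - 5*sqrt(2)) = u^2 - 5*sqrt(2)*u + u - 5*sqrt(2)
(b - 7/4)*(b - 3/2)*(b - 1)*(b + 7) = b^4 + 11*b^3/4 - 191*b^2/8 + 77*b/2 - 147/8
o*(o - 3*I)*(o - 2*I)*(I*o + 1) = I*o^4 + 6*o^3 - 11*I*o^2 - 6*o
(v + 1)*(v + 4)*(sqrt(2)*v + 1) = sqrt(2)*v^3 + v^2 + 5*sqrt(2)*v^2 + 5*v + 4*sqrt(2)*v + 4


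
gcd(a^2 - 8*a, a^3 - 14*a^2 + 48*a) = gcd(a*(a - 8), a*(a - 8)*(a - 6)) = a^2 - 8*a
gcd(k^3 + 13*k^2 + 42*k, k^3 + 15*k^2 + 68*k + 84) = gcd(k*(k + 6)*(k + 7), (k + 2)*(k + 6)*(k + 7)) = k^2 + 13*k + 42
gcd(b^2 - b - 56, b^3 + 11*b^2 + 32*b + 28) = b + 7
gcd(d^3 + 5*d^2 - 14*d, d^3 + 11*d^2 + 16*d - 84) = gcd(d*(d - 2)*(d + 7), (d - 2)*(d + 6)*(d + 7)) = d^2 + 5*d - 14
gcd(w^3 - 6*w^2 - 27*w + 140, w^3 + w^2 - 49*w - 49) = w - 7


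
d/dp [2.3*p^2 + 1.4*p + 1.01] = 4.6*p + 1.4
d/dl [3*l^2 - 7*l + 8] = 6*l - 7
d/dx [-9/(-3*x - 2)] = -27/(3*x + 2)^2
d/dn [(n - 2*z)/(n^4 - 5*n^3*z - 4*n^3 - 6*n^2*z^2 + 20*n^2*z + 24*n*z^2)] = (n*(n^3 - 5*n^2*z - 4*n^2 - 6*n*z^2 + 20*n*z + 24*z^2) - (n - 2*z)*(4*n^3 - 15*n^2*z - 12*n^2 - 12*n*z^2 + 40*n*z + 24*z^2))/(n^2*(n^3 - 5*n^2*z - 4*n^2 - 6*n*z^2 + 20*n*z + 24*z^2)^2)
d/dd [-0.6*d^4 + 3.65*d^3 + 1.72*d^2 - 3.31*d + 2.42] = -2.4*d^3 + 10.95*d^2 + 3.44*d - 3.31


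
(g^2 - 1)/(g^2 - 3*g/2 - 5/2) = 2*(g - 1)/(2*g - 5)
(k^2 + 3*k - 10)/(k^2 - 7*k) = (k^2 + 3*k - 10)/(k*(k - 7))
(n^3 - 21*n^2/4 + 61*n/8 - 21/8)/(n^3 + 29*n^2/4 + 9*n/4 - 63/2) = (2*n^2 - 7*n + 3)/(2*(n^2 + 9*n + 18))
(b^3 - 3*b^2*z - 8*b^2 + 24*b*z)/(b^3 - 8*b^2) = (b - 3*z)/b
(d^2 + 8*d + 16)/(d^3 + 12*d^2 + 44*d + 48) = (d + 4)/(d^2 + 8*d + 12)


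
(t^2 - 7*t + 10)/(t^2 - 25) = (t - 2)/(t + 5)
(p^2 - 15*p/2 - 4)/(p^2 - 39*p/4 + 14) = 2*(2*p + 1)/(4*p - 7)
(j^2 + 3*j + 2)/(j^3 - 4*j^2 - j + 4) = (j + 2)/(j^2 - 5*j + 4)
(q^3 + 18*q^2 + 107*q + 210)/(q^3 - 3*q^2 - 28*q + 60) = (q^2 + 13*q + 42)/(q^2 - 8*q + 12)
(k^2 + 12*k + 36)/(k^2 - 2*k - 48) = (k + 6)/(k - 8)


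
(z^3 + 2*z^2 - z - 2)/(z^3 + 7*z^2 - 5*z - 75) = (z^3 + 2*z^2 - z - 2)/(z^3 + 7*z^2 - 5*z - 75)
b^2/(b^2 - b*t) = b/(b - t)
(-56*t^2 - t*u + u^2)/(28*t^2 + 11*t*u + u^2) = (-8*t + u)/(4*t + u)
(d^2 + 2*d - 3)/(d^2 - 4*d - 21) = (d - 1)/(d - 7)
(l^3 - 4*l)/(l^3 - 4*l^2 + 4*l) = (l + 2)/(l - 2)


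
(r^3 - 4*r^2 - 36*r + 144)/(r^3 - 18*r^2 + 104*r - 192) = (r + 6)/(r - 8)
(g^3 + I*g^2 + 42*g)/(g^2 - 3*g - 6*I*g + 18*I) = g*(g + 7*I)/(g - 3)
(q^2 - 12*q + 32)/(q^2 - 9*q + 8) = (q - 4)/(q - 1)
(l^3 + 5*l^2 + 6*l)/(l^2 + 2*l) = l + 3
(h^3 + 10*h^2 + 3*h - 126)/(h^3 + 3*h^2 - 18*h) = (h + 7)/h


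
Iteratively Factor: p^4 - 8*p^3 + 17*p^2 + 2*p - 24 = (p - 3)*(p^3 - 5*p^2 + 2*p + 8) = (p - 3)*(p - 2)*(p^2 - 3*p - 4) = (p - 4)*(p - 3)*(p - 2)*(p + 1)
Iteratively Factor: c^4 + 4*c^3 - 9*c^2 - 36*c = (c - 3)*(c^3 + 7*c^2 + 12*c) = c*(c - 3)*(c^2 + 7*c + 12) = c*(c - 3)*(c + 4)*(c + 3)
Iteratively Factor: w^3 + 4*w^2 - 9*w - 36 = (w + 4)*(w^2 - 9) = (w + 3)*(w + 4)*(w - 3)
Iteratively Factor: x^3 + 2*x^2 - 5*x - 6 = (x + 1)*(x^2 + x - 6) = (x - 2)*(x + 1)*(x + 3)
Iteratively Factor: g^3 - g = (g + 1)*(g^2 - g) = (g - 1)*(g + 1)*(g)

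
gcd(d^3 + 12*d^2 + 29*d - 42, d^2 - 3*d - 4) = 1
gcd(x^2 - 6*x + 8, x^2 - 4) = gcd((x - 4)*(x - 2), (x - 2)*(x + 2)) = x - 2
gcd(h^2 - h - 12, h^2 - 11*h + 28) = h - 4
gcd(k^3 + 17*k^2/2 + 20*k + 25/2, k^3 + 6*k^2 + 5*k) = k^2 + 6*k + 5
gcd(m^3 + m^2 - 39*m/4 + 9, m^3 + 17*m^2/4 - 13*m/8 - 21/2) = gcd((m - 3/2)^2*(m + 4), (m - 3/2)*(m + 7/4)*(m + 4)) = m^2 + 5*m/2 - 6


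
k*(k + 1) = k^2 + k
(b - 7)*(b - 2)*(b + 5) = b^3 - 4*b^2 - 31*b + 70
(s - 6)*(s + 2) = s^2 - 4*s - 12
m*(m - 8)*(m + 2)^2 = m^4 - 4*m^3 - 28*m^2 - 32*m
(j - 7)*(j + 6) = j^2 - j - 42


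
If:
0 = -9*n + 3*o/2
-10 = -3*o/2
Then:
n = 10/9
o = 20/3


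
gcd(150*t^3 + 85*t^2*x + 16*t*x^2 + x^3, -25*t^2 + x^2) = 5*t + x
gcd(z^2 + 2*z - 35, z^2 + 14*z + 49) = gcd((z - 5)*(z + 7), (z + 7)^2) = z + 7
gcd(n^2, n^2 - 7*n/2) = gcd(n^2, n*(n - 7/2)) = n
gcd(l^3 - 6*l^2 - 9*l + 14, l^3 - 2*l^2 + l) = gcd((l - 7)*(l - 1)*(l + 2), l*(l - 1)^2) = l - 1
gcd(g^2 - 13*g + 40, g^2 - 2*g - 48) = g - 8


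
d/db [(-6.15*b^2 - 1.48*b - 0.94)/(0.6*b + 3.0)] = (-3.69*b^2 - 36.9*b - 3.876)/(0.36*b^2 + 3.6*b + 9.0)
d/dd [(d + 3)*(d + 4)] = 2*d + 7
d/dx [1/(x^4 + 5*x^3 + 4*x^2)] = (-4*x^2 - 15*x - 8)/(x^3*(x^2 + 5*x + 4)^2)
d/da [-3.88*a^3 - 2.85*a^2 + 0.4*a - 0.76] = -11.64*a^2 - 5.7*a + 0.4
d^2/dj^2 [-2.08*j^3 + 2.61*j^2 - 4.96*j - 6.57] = 5.22 - 12.48*j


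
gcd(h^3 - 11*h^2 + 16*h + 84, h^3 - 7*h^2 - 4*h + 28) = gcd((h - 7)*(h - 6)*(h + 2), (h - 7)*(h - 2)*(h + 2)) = h^2 - 5*h - 14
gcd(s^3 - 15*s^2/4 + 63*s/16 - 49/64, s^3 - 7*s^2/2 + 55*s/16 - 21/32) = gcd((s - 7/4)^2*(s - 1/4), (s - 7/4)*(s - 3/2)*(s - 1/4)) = s^2 - 2*s + 7/16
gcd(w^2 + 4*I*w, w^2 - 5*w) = w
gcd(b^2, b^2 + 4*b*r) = b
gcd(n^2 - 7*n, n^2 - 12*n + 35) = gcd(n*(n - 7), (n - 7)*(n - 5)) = n - 7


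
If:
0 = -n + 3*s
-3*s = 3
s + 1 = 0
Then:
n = -3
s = -1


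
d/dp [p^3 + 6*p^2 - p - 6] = 3*p^2 + 12*p - 1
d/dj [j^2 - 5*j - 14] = 2*j - 5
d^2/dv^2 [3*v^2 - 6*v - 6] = 6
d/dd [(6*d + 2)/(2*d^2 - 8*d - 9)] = 2*(6*d^2 - 24*d - 4*(d - 2)*(3*d + 1) - 27)/(-2*d^2 + 8*d + 9)^2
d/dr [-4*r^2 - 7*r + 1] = -8*r - 7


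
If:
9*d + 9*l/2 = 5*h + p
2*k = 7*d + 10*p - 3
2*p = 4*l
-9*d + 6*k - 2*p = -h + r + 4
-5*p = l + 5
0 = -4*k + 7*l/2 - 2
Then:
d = 453/308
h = 3727/1540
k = -79/88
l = -5/11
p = -10/11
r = -28313/1540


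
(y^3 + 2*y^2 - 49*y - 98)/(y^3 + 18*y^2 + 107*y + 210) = (y^2 - 5*y - 14)/(y^2 + 11*y + 30)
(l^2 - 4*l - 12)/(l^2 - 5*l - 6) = (l + 2)/(l + 1)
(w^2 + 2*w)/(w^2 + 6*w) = (w + 2)/(w + 6)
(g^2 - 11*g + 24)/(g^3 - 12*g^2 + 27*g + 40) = (g - 3)/(g^2 - 4*g - 5)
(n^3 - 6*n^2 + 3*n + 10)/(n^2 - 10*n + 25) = (n^2 - n - 2)/(n - 5)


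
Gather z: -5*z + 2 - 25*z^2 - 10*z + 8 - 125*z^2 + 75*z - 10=-150*z^2 + 60*z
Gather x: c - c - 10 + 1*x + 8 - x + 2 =0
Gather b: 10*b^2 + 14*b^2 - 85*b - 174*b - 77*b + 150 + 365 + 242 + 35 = 24*b^2 - 336*b + 792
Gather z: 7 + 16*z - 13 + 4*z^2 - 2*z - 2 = 4*z^2 + 14*z - 8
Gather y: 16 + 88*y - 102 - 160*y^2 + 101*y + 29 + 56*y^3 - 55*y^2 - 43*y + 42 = 56*y^3 - 215*y^2 + 146*y - 15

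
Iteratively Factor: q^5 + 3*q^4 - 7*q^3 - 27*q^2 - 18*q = (q + 3)*(q^4 - 7*q^2 - 6*q) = q*(q + 3)*(q^3 - 7*q - 6) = q*(q - 3)*(q + 3)*(q^2 + 3*q + 2) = q*(q - 3)*(q + 1)*(q + 3)*(q + 2)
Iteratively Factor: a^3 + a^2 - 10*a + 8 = (a - 2)*(a^2 + 3*a - 4) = (a - 2)*(a - 1)*(a + 4)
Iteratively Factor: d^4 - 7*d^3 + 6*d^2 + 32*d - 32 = (d - 4)*(d^3 - 3*d^2 - 6*d + 8) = (d - 4)*(d + 2)*(d^2 - 5*d + 4) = (d - 4)^2*(d + 2)*(d - 1)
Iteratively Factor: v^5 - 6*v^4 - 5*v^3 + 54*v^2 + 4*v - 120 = (v + 2)*(v^4 - 8*v^3 + 11*v^2 + 32*v - 60) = (v - 2)*(v + 2)*(v^3 - 6*v^2 - v + 30) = (v - 2)*(v + 2)^2*(v^2 - 8*v + 15) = (v - 5)*(v - 2)*(v + 2)^2*(v - 3)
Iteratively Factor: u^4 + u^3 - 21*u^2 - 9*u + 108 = (u + 4)*(u^3 - 3*u^2 - 9*u + 27) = (u + 3)*(u + 4)*(u^2 - 6*u + 9) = (u - 3)*(u + 3)*(u + 4)*(u - 3)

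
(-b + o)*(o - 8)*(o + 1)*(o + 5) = -b*o^3 + 2*b*o^2 + 43*b*o + 40*b + o^4 - 2*o^3 - 43*o^2 - 40*o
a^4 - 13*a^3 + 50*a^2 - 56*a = a*(a - 7)*(a - 4)*(a - 2)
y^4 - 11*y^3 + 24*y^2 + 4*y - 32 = (y - 8)*(y - 2)^2*(y + 1)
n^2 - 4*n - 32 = (n - 8)*(n + 4)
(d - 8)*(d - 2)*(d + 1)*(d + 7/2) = d^4 - 11*d^3/2 - 51*d^2/2 + 37*d + 56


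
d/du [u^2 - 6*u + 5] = 2*u - 6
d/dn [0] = 0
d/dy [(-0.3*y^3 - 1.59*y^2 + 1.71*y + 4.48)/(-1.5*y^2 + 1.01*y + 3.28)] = (0.45*y^4 - 0.606*y^3 - 1.9929*y^2 + 3.0096*y + 1.084)/(2.25*y^4 - 3.03*y^3 - 8.8199*y^2 + 6.6256*y + 10.7584)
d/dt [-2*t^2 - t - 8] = -4*t - 1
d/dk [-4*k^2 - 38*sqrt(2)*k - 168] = -8*k - 38*sqrt(2)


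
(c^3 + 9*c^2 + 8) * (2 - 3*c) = -3*c^4 - 25*c^3 + 18*c^2 - 24*c + 16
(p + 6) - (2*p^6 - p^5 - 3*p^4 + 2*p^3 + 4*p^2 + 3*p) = -2*p^6 + p^5 + 3*p^4 - 2*p^3 - 4*p^2 - 2*p + 6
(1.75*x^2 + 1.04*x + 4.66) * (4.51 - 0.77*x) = -1.3475*x^3 + 7.0917*x^2 + 1.1022*x + 21.0166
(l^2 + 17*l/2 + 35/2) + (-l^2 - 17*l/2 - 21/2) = 7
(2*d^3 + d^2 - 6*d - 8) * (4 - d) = -2*d^4 + 7*d^3 + 10*d^2 - 16*d - 32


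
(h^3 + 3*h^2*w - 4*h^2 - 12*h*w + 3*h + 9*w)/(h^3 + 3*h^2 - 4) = (h^2 + 3*h*w - 3*h - 9*w)/(h^2 + 4*h + 4)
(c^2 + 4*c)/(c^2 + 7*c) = (c + 4)/(c + 7)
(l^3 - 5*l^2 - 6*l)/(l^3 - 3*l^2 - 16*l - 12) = l/(l + 2)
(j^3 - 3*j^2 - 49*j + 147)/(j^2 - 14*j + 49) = (j^2 + 4*j - 21)/(j - 7)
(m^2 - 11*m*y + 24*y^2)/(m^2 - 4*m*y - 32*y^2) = (m - 3*y)/(m + 4*y)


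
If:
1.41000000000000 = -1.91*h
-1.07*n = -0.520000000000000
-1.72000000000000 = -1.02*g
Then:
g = 1.69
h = -0.74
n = 0.49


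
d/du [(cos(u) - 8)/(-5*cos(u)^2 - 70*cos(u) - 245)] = (23 - cos(u))*sin(u)/(5*(cos(u) + 7)^3)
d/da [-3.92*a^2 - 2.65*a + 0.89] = -7.84*a - 2.65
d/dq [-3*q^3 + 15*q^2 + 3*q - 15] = -9*q^2 + 30*q + 3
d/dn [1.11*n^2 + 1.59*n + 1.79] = 2.22*n + 1.59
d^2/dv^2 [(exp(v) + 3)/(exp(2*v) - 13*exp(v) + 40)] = (exp(4*v) + 25*exp(3*v) - 357*exp(2*v) + 547*exp(v) + 3160)*exp(v)/(exp(6*v) - 39*exp(5*v) + 627*exp(4*v) - 5317*exp(3*v) + 25080*exp(2*v) - 62400*exp(v) + 64000)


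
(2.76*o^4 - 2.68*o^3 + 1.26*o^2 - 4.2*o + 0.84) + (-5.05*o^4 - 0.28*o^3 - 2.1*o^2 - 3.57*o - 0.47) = -2.29*o^4 - 2.96*o^3 - 0.84*o^2 - 7.77*o + 0.37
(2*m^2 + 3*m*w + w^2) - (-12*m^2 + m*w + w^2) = 14*m^2 + 2*m*w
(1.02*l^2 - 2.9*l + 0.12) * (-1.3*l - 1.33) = -1.326*l^3 + 2.4134*l^2 + 3.701*l - 0.1596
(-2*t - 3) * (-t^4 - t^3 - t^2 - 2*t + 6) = 2*t^5 + 5*t^4 + 5*t^3 + 7*t^2 - 6*t - 18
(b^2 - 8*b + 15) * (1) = b^2 - 8*b + 15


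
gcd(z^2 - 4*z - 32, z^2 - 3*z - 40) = z - 8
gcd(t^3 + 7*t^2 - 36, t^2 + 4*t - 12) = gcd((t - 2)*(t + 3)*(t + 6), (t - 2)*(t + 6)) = t^2 + 4*t - 12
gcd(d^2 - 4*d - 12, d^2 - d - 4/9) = 1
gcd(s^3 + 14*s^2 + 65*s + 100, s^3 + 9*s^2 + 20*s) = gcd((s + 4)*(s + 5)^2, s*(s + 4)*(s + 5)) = s^2 + 9*s + 20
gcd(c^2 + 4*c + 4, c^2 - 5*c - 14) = c + 2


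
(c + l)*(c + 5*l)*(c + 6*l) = c^3 + 12*c^2*l + 41*c*l^2 + 30*l^3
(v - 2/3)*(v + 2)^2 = v^3 + 10*v^2/3 + 4*v/3 - 8/3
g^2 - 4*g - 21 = (g - 7)*(g + 3)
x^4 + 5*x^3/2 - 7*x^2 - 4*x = x*(x - 2)*(x + 1/2)*(x + 4)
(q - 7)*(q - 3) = q^2 - 10*q + 21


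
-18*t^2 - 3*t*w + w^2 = (-6*t + w)*(3*t + w)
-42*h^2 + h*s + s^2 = (-6*h + s)*(7*h + s)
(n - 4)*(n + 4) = n^2 - 16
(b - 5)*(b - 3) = b^2 - 8*b + 15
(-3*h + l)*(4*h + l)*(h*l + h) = -12*h^3*l - 12*h^3 + h^2*l^2 + h^2*l + h*l^3 + h*l^2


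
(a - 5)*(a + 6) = a^2 + a - 30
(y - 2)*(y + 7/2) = y^2 + 3*y/2 - 7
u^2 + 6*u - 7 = (u - 1)*(u + 7)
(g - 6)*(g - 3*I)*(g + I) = g^3 - 6*g^2 - 2*I*g^2 + 3*g + 12*I*g - 18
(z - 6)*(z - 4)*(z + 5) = z^3 - 5*z^2 - 26*z + 120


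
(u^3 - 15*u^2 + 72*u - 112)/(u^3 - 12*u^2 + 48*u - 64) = (u - 7)/(u - 4)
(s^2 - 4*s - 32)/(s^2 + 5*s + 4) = (s - 8)/(s + 1)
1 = 1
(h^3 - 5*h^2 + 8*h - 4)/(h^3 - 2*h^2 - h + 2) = (h - 2)/(h + 1)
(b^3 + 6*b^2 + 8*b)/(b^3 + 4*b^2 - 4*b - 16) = b/(b - 2)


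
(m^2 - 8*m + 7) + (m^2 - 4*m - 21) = 2*m^2 - 12*m - 14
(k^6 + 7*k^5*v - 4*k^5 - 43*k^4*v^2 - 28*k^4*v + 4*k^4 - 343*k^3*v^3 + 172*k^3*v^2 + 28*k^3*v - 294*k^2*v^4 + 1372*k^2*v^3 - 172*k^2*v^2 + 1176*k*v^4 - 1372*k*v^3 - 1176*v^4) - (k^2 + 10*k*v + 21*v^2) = k^6 + 7*k^5*v - 4*k^5 - 43*k^4*v^2 - 28*k^4*v + 4*k^4 - 343*k^3*v^3 + 172*k^3*v^2 + 28*k^3*v - 294*k^2*v^4 + 1372*k^2*v^3 - 172*k^2*v^2 - k^2 + 1176*k*v^4 - 1372*k*v^3 - 10*k*v - 1176*v^4 - 21*v^2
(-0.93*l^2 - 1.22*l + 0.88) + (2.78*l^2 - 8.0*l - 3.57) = 1.85*l^2 - 9.22*l - 2.69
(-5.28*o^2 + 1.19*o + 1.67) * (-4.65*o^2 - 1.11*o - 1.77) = 24.552*o^4 + 0.327300000000001*o^3 + 0.2592*o^2 - 3.96*o - 2.9559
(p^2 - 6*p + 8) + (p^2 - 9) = 2*p^2 - 6*p - 1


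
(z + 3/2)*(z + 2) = z^2 + 7*z/2 + 3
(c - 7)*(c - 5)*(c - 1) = c^3 - 13*c^2 + 47*c - 35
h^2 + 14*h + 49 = (h + 7)^2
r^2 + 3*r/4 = r*(r + 3/4)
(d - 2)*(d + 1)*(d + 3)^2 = d^4 + 5*d^3 + d^2 - 21*d - 18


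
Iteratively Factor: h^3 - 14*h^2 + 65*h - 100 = (h - 4)*(h^2 - 10*h + 25) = (h - 5)*(h - 4)*(h - 5)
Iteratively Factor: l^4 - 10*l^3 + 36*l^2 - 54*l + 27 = (l - 1)*(l^3 - 9*l^2 + 27*l - 27) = (l - 3)*(l - 1)*(l^2 - 6*l + 9) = (l - 3)^2*(l - 1)*(l - 3)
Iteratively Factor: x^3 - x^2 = (x - 1)*(x^2) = x*(x - 1)*(x)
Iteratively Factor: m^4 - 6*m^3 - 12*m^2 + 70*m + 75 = (m + 3)*(m^3 - 9*m^2 + 15*m + 25) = (m - 5)*(m + 3)*(m^2 - 4*m - 5) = (m - 5)^2*(m + 3)*(m + 1)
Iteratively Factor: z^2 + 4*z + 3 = (z + 1)*(z + 3)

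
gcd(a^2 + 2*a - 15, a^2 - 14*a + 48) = 1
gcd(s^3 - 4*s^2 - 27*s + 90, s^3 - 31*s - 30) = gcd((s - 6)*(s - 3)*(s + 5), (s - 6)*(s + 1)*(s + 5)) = s^2 - s - 30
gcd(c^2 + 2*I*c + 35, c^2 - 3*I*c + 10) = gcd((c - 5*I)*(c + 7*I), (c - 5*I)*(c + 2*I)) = c - 5*I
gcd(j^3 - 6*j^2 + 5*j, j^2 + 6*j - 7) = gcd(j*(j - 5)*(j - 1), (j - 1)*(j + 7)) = j - 1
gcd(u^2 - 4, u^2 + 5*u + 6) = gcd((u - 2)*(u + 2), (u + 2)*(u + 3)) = u + 2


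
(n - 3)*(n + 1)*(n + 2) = n^3 - 7*n - 6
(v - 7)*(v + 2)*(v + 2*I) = v^3 - 5*v^2 + 2*I*v^2 - 14*v - 10*I*v - 28*I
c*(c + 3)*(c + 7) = c^3 + 10*c^2 + 21*c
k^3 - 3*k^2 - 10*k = k*(k - 5)*(k + 2)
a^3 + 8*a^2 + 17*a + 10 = (a + 1)*(a + 2)*(a + 5)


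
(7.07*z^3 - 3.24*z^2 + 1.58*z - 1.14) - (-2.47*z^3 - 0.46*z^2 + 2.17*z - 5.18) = 9.54*z^3 - 2.78*z^2 - 0.59*z + 4.04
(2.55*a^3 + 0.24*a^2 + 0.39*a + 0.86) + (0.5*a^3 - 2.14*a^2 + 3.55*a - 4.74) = 3.05*a^3 - 1.9*a^2 + 3.94*a - 3.88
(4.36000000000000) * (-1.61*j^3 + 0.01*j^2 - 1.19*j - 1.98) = -7.0196*j^3 + 0.0436*j^2 - 5.1884*j - 8.6328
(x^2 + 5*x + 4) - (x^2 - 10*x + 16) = 15*x - 12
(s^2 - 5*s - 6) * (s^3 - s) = s^5 - 5*s^4 - 7*s^3 + 5*s^2 + 6*s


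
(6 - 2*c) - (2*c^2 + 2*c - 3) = -2*c^2 - 4*c + 9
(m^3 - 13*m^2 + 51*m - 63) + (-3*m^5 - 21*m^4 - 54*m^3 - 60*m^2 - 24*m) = -3*m^5 - 21*m^4 - 53*m^3 - 73*m^2 + 27*m - 63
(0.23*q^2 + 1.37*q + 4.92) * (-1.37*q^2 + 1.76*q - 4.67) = -0.3151*q^4 - 1.4721*q^3 - 5.4033*q^2 + 2.2613*q - 22.9764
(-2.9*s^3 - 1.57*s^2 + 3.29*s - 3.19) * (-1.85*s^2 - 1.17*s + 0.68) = 5.365*s^5 + 6.2975*s^4 - 6.2216*s^3 + 0.9846*s^2 + 5.9695*s - 2.1692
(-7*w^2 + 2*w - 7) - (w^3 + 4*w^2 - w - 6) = -w^3 - 11*w^2 + 3*w - 1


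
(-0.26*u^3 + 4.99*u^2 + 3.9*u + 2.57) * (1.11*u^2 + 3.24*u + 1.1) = -0.2886*u^5 + 4.6965*u^4 + 20.2106*u^3 + 20.9777*u^2 + 12.6168*u + 2.827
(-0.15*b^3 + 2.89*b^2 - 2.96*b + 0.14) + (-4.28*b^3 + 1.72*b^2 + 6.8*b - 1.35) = -4.43*b^3 + 4.61*b^2 + 3.84*b - 1.21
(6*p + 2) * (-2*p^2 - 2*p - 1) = -12*p^3 - 16*p^2 - 10*p - 2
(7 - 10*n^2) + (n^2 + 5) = 12 - 9*n^2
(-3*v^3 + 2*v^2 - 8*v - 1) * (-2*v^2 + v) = 6*v^5 - 7*v^4 + 18*v^3 - 6*v^2 - v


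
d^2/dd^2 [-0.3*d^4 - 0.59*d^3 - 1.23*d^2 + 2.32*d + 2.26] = -3.6*d^2 - 3.54*d - 2.46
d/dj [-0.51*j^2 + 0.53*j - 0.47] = 0.53 - 1.02*j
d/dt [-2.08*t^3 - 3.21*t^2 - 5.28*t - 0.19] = -6.24*t^2 - 6.42*t - 5.28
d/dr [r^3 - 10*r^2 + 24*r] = 3*r^2 - 20*r + 24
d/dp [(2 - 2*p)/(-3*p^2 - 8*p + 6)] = 2*(-3*p^2 + 6*p + 2)/(9*p^4 + 48*p^3 + 28*p^2 - 96*p + 36)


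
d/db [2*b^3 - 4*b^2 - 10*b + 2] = 6*b^2 - 8*b - 10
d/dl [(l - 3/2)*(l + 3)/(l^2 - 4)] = (-3*l^2/2 + l - 6)/(l^4 - 8*l^2 + 16)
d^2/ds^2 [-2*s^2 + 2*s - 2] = -4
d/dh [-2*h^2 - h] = -4*h - 1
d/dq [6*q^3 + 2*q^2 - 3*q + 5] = 18*q^2 + 4*q - 3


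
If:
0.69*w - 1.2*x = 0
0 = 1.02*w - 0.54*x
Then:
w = 0.00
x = 0.00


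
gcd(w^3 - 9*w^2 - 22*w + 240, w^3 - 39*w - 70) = w + 5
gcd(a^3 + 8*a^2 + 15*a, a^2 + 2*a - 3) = a + 3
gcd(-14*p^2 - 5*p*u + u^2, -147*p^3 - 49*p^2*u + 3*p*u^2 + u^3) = 7*p - u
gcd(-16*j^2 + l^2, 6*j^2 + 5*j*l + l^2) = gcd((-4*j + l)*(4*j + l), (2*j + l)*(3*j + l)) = 1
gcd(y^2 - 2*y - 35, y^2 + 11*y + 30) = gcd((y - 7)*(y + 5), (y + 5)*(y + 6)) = y + 5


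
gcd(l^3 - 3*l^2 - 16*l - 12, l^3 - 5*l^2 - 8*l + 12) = l^2 - 4*l - 12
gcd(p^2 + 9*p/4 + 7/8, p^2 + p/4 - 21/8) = p + 7/4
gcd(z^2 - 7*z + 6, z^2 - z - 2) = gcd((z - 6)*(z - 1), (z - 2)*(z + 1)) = 1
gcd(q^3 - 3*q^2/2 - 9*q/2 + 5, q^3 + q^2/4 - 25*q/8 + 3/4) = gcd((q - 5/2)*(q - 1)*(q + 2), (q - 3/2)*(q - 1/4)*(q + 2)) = q + 2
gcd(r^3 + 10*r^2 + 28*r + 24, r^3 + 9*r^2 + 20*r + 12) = r^2 + 8*r + 12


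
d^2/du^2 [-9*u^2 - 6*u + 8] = -18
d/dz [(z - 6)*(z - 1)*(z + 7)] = 3*z^2 - 43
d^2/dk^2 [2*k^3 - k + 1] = 12*k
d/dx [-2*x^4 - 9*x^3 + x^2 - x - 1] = -8*x^3 - 27*x^2 + 2*x - 1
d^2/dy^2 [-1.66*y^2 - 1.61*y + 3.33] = -3.32000000000000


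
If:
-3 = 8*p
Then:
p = -3/8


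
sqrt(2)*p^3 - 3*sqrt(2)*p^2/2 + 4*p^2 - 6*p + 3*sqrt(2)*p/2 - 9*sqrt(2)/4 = (p - 3/2)*(p + 3*sqrt(2)/2)*(sqrt(2)*p + 1)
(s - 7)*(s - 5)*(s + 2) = s^3 - 10*s^2 + 11*s + 70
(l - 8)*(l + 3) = l^2 - 5*l - 24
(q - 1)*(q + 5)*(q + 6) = q^3 + 10*q^2 + 19*q - 30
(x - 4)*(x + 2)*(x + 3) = x^3 + x^2 - 14*x - 24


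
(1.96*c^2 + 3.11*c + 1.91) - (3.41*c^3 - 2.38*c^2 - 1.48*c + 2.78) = -3.41*c^3 + 4.34*c^2 + 4.59*c - 0.87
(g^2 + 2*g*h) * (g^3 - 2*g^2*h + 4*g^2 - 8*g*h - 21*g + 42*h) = g^5 + 4*g^4 - 4*g^3*h^2 - 21*g^3 - 16*g^2*h^2 + 84*g*h^2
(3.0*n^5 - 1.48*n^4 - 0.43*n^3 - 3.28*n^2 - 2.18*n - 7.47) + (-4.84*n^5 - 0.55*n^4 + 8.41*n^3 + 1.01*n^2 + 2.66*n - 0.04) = -1.84*n^5 - 2.03*n^4 + 7.98*n^3 - 2.27*n^2 + 0.48*n - 7.51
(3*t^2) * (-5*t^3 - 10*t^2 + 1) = -15*t^5 - 30*t^4 + 3*t^2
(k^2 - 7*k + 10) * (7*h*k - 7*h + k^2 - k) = 7*h*k^3 - 56*h*k^2 + 119*h*k - 70*h + k^4 - 8*k^3 + 17*k^2 - 10*k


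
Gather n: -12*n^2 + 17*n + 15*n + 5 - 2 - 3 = -12*n^2 + 32*n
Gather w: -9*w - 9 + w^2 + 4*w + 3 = w^2 - 5*w - 6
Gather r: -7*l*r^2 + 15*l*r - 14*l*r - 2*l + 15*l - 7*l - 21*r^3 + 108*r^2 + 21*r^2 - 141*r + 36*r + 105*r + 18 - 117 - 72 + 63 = l*r + 6*l - 21*r^3 + r^2*(129 - 7*l) - 108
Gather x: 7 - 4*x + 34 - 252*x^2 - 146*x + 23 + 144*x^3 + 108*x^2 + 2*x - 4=144*x^3 - 144*x^2 - 148*x + 60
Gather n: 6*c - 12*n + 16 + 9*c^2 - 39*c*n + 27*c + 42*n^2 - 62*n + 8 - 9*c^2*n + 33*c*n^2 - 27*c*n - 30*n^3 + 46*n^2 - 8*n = 9*c^2 + 33*c - 30*n^3 + n^2*(33*c + 88) + n*(-9*c^2 - 66*c - 82) + 24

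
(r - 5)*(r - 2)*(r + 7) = r^3 - 39*r + 70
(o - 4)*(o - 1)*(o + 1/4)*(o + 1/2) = o^4 - 17*o^3/4 + 3*o^2/8 + 19*o/8 + 1/2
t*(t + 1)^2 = t^3 + 2*t^2 + t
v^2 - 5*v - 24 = (v - 8)*(v + 3)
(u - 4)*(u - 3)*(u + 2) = u^3 - 5*u^2 - 2*u + 24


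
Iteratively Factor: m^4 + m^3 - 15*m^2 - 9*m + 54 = (m + 3)*(m^3 - 2*m^2 - 9*m + 18) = (m - 2)*(m + 3)*(m^2 - 9) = (m - 2)*(m + 3)^2*(m - 3)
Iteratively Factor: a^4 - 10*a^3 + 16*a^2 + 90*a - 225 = (a + 3)*(a^3 - 13*a^2 + 55*a - 75) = (a - 5)*(a + 3)*(a^2 - 8*a + 15) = (a - 5)^2*(a + 3)*(a - 3)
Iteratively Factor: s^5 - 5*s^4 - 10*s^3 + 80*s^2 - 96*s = (s)*(s^4 - 5*s^3 - 10*s^2 + 80*s - 96) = s*(s - 2)*(s^3 - 3*s^2 - 16*s + 48) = s*(s - 3)*(s - 2)*(s^2 - 16) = s*(s - 4)*(s - 3)*(s - 2)*(s + 4)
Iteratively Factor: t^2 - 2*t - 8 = (t - 4)*(t + 2)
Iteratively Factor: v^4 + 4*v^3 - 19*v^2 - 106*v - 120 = (v - 5)*(v^3 + 9*v^2 + 26*v + 24) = (v - 5)*(v + 3)*(v^2 + 6*v + 8) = (v - 5)*(v + 2)*(v + 3)*(v + 4)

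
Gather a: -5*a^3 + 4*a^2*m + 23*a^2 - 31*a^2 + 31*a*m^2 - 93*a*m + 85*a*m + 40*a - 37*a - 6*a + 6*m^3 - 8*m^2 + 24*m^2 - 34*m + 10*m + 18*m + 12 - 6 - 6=-5*a^3 + a^2*(4*m - 8) + a*(31*m^2 - 8*m - 3) + 6*m^3 + 16*m^2 - 6*m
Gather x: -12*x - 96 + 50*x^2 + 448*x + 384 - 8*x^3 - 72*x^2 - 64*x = -8*x^3 - 22*x^2 + 372*x + 288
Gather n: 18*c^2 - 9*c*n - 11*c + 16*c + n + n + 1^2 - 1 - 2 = 18*c^2 + 5*c + n*(2 - 9*c) - 2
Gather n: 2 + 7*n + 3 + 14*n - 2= 21*n + 3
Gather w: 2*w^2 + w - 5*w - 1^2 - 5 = 2*w^2 - 4*w - 6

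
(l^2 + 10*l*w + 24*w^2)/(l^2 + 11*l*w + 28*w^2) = (l + 6*w)/(l + 7*w)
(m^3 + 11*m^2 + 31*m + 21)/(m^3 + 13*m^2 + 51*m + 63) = (m + 1)/(m + 3)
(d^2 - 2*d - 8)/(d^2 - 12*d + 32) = (d + 2)/(d - 8)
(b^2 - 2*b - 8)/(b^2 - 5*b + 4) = (b + 2)/(b - 1)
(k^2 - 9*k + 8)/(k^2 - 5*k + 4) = (k - 8)/(k - 4)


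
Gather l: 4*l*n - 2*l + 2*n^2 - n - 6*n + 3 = l*(4*n - 2) + 2*n^2 - 7*n + 3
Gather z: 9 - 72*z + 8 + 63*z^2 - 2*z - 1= 63*z^2 - 74*z + 16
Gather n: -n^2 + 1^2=1 - n^2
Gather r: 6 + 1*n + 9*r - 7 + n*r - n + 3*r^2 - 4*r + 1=3*r^2 + r*(n + 5)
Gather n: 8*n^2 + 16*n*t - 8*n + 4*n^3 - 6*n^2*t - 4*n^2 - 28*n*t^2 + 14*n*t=4*n^3 + n^2*(4 - 6*t) + n*(-28*t^2 + 30*t - 8)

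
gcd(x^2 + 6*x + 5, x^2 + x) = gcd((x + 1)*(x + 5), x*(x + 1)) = x + 1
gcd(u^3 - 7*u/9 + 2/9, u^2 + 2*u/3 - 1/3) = u^2 + 2*u/3 - 1/3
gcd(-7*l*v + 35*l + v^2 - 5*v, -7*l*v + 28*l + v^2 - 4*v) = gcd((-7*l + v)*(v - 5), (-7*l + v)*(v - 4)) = -7*l + v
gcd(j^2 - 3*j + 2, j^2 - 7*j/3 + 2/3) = j - 2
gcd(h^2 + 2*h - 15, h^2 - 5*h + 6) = h - 3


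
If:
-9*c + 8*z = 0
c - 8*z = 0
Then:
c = 0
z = 0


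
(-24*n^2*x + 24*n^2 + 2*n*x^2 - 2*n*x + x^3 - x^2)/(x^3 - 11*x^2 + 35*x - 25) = (-24*n^2 + 2*n*x + x^2)/(x^2 - 10*x + 25)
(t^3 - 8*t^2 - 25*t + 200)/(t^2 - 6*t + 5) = (t^2 - 3*t - 40)/(t - 1)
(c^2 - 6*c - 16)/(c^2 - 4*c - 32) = (c + 2)/(c + 4)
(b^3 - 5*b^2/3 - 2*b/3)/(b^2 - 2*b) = b + 1/3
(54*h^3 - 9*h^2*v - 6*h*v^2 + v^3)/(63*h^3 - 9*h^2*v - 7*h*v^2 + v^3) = (-6*h + v)/(-7*h + v)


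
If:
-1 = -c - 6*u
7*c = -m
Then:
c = 1 - 6*u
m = 42*u - 7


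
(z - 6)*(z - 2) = z^2 - 8*z + 12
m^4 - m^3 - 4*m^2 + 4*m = m*(m - 2)*(m - 1)*(m + 2)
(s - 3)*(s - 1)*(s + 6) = s^3 + 2*s^2 - 21*s + 18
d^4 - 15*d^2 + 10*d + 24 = (d - 3)*(d - 2)*(d + 1)*(d + 4)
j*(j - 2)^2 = j^3 - 4*j^2 + 4*j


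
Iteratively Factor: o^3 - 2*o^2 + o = (o - 1)*(o^2 - o) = (o - 1)^2*(o)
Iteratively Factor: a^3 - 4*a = (a + 2)*(a^2 - 2*a) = a*(a + 2)*(a - 2)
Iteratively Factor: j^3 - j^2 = (j)*(j^2 - j) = j*(j - 1)*(j)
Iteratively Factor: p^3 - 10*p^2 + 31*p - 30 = (p - 3)*(p^2 - 7*p + 10) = (p - 5)*(p - 3)*(p - 2)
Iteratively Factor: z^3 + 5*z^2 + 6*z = (z)*(z^2 + 5*z + 6) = z*(z + 2)*(z + 3)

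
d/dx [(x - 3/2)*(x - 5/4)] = 2*x - 11/4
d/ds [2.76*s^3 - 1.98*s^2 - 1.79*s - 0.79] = 8.28*s^2 - 3.96*s - 1.79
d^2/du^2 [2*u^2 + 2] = 4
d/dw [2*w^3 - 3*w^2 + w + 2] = 6*w^2 - 6*w + 1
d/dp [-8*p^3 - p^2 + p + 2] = -24*p^2 - 2*p + 1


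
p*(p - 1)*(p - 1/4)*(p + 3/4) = p^4 - p^3/2 - 11*p^2/16 + 3*p/16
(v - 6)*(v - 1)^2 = v^3 - 8*v^2 + 13*v - 6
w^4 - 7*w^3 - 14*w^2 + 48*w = w*(w - 8)*(w - 2)*(w + 3)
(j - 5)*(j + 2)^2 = j^3 - j^2 - 16*j - 20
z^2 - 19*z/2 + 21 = (z - 6)*(z - 7/2)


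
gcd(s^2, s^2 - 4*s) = s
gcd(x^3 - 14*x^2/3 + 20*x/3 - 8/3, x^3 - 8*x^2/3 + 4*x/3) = x^2 - 8*x/3 + 4/3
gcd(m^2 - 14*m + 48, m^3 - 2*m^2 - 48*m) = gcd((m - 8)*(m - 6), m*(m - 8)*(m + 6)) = m - 8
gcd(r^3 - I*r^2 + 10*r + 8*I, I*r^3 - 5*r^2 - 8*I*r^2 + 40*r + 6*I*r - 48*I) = 1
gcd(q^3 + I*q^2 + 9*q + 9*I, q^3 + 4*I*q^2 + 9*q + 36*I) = q^2 + 9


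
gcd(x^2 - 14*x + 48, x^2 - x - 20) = 1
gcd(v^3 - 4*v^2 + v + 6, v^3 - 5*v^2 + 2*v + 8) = v^2 - v - 2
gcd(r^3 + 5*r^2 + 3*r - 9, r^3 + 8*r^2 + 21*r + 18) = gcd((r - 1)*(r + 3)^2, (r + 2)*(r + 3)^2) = r^2 + 6*r + 9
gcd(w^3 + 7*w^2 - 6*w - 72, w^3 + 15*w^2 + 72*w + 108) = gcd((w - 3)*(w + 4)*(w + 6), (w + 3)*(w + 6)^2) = w + 6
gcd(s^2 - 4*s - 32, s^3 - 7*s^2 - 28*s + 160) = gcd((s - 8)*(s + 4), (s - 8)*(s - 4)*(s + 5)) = s - 8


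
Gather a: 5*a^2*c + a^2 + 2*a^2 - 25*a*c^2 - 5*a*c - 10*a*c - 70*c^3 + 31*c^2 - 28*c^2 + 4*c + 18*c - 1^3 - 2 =a^2*(5*c + 3) + a*(-25*c^2 - 15*c) - 70*c^3 + 3*c^2 + 22*c - 3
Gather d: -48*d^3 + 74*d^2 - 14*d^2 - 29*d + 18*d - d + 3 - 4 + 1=-48*d^3 + 60*d^2 - 12*d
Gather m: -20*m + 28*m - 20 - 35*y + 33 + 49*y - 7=8*m + 14*y + 6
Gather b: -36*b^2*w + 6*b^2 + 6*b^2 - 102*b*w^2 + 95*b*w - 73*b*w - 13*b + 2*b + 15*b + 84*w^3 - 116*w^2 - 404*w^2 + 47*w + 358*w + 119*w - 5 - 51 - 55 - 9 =b^2*(12 - 36*w) + b*(-102*w^2 + 22*w + 4) + 84*w^3 - 520*w^2 + 524*w - 120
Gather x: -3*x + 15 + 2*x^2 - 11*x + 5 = 2*x^2 - 14*x + 20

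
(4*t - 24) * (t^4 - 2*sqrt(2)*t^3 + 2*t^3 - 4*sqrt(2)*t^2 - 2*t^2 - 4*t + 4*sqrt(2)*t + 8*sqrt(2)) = 4*t^5 - 16*t^4 - 8*sqrt(2)*t^4 - 56*t^3 + 32*sqrt(2)*t^3 + 32*t^2 + 112*sqrt(2)*t^2 - 64*sqrt(2)*t + 96*t - 192*sqrt(2)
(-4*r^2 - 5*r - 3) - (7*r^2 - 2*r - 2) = -11*r^2 - 3*r - 1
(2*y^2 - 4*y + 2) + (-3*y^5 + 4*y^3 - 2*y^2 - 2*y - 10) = -3*y^5 + 4*y^3 - 6*y - 8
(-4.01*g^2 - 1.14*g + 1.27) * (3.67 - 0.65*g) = 2.6065*g^3 - 13.9757*g^2 - 5.0093*g + 4.6609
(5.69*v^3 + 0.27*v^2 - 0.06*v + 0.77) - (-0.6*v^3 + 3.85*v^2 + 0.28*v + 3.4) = 6.29*v^3 - 3.58*v^2 - 0.34*v - 2.63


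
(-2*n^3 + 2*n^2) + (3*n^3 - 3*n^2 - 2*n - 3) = n^3 - n^2 - 2*n - 3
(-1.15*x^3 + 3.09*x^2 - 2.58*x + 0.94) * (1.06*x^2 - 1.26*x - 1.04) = -1.219*x^5 + 4.7244*x^4 - 5.4322*x^3 + 1.0336*x^2 + 1.4988*x - 0.9776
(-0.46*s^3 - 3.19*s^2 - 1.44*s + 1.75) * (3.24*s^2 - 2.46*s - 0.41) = -1.4904*s^5 - 9.204*s^4 + 3.3704*s^3 + 10.5203*s^2 - 3.7146*s - 0.7175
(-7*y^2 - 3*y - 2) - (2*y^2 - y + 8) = -9*y^2 - 2*y - 10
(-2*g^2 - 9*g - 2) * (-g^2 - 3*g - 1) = 2*g^4 + 15*g^3 + 31*g^2 + 15*g + 2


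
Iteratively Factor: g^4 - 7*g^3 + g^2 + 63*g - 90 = (g - 3)*(g^3 - 4*g^2 - 11*g + 30) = (g - 5)*(g - 3)*(g^2 + g - 6) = (g - 5)*(g - 3)*(g + 3)*(g - 2)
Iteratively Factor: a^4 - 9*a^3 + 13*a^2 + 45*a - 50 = (a - 5)*(a^3 - 4*a^2 - 7*a + 10) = (a - 5)^2*(a^2 + a - 2) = (a - 5)^2*(a + 2)*(a - 1)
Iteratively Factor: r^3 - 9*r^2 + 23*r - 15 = (r - 1)*(r^2 - 8*r + 15) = (r - 3)*(r - 1)*(r - 5)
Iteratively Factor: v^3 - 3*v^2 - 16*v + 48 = (v - 3)*(v^2 - 16) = (v - 3)*(v + 4)*(v - 4)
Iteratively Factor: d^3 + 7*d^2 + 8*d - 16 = (d + 4)*(d^2 + 3*d - 4) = (d - 1)*(d + 4)*(d + 4)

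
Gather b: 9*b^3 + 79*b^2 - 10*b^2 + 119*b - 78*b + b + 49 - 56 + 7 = 9*b^3 + 69*b^2 + 42*b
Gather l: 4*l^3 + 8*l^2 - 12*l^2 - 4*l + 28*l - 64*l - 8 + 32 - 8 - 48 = 4*l^3 - 4*l^2 - 40*l - 32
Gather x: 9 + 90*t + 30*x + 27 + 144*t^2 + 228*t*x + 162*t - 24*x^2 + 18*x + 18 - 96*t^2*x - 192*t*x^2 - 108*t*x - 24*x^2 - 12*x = 144*t^2 + 252*t + x^2*(-192*t - 48) + x*(-96*t^2 + 120*t + 36) + 54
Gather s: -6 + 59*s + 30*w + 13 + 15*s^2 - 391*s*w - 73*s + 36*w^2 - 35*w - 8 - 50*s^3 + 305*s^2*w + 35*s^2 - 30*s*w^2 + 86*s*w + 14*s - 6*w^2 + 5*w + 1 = -50*s^3 + s^2*(305*w + 50) + s*(-30*w^2 - 305*w) + 30*w^2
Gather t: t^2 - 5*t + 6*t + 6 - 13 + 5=t^2 + t - 2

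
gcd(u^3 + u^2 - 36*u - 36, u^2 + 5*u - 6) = u + 6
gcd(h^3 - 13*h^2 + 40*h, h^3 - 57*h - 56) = h - 8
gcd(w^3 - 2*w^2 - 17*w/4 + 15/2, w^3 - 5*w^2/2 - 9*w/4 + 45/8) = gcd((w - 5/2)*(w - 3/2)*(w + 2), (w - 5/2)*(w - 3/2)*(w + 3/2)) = w^2 - 4*w + 15/4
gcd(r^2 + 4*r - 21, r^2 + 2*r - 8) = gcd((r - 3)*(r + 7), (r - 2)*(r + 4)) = 1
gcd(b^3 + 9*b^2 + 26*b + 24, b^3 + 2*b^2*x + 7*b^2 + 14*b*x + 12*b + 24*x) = b^2 + 7*b + 12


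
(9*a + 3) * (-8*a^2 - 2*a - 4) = -72*a^3 - 42*a^2 - 42*a - 12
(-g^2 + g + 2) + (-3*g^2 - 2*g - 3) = -4*g^2 - g - 1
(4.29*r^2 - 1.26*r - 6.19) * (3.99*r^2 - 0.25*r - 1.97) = 17.1171*r^4 - 6.0999*r^3 - 32.8344*r^2 + 4.0297*r + 12.1943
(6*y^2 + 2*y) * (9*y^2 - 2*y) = 54*y^4 + 6*y^3 - 4*y^2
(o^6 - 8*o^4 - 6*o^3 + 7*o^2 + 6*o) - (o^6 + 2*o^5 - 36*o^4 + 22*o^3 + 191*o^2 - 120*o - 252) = -2*o^5 + 28*o^4 - 28*o^3 - 184*o^2 + 126*o + 252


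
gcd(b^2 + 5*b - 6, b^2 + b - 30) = b + 6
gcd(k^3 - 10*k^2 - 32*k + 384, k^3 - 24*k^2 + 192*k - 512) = k^2 - 16*k + 64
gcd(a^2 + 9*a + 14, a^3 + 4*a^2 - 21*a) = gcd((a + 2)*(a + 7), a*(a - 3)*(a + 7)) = a + 7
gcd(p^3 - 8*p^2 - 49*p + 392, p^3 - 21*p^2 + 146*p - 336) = p^2 - 15*p + 56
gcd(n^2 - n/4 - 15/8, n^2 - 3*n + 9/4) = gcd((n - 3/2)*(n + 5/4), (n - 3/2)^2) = n - 3/2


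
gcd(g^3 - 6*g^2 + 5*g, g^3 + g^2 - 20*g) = g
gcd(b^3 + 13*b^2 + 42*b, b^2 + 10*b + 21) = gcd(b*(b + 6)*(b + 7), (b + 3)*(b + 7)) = b + 7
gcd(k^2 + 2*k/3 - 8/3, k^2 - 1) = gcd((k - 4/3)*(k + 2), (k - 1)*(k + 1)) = 1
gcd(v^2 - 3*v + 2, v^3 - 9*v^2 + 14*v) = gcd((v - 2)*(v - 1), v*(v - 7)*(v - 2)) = v - 2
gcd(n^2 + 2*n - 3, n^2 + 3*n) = n + 3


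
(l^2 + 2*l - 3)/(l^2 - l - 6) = (-l^2 - 2*l + 3)/(-l^2 + l + 6)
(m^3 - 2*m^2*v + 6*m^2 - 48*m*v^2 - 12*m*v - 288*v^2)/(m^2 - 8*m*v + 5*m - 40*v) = (m^2 + 6*m*v + 6*m + 36*v)/(m + 5)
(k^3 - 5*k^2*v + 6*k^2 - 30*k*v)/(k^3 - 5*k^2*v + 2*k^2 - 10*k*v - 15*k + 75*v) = k*(k + 6)/(k^2 + 2*k - 15)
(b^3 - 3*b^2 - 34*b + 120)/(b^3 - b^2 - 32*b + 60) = (b - 4)/(b - 2)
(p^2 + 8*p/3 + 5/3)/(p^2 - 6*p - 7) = (p + 5/3)/(p - 7)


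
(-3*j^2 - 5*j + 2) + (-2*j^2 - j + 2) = -5*j^2 - 6*j + 4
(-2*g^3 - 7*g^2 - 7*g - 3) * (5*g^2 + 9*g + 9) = -10*g^5 - 53*g^4 - 116*g^3 - 141*g^2 - 90*g - 27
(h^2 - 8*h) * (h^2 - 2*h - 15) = h^4 - 10*h^3 + h^2 + 120*h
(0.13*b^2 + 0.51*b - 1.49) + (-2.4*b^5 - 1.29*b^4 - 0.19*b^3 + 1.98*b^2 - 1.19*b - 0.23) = -2.4*b^5 - 1.29*b^4 - 0.19*b^3 + 2.11*b^2 - 0.68*b - 1.72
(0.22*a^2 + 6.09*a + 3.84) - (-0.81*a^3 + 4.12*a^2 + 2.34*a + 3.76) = 0.81*a^3 - 3.9*a^2 + 3.75*a + 0.0800000000000001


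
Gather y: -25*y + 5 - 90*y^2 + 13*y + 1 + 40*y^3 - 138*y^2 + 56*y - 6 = 40*y^3 - 228*y^2 + 44*y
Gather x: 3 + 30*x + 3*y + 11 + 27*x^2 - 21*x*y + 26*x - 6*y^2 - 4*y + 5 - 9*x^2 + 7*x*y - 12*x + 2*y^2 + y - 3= 18*x^2 + x*(44 - 14*y) - 4*y^2 + 16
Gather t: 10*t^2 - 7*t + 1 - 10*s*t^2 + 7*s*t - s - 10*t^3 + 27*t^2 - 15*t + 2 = -s - 10*t^3 + t^2*(37 - 10*s) + t*(7*s - 22) + 3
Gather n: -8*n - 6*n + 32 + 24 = 56 - 14*n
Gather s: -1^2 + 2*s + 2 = 2*s + 1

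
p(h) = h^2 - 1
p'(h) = 2*h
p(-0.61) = -0.63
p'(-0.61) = -1.22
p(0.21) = -0.96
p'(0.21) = 0.42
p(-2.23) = 3.97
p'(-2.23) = -4.46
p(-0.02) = -1.00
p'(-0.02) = -0.04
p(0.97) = -0.06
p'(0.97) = 1.94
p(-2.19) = 3.80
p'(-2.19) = -4.38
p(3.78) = 13.29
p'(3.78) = 7.56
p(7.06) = 48.84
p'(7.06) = 14.12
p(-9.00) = 80.00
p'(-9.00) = -18.00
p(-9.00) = 80.00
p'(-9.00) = -18.00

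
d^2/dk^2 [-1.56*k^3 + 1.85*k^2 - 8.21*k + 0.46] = 3.7 - 9.36*k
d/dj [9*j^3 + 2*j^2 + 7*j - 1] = 27*j^2 + 4*j + 7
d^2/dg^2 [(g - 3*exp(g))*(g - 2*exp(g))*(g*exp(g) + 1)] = g^3*exp(g) - 20*g^2*exp(2*g) + 6*g^2*exp(g) + 54*g*exp(3*g) - 40*g*exp(2*g) + g*exp(g) + 36*exp(3*g) + 14*exp(2*g) - 10*exp(g) + 2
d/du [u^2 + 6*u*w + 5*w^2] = 2*u + 6*w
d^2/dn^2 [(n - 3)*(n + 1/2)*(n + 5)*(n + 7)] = 12*n^2 + 57*n + 7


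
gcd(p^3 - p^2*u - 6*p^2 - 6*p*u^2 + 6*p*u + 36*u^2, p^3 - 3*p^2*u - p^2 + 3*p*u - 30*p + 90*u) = p^2 - 3*p*u - 6*p + 18*u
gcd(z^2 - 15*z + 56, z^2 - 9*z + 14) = z - 7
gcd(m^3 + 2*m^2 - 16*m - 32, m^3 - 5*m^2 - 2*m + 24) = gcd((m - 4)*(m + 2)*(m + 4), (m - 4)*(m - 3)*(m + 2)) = m^2 - 2*m - 8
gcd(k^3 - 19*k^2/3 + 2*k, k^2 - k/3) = k^2 - k/3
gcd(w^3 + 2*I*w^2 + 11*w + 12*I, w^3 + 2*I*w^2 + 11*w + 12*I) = w^3 + 2*I*w^2 + 11*w + 12*I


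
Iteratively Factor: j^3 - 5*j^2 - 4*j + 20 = (j - 2)*(j^2 - 3*j - 10) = (j - 2)*(j + 2)*(j - 5)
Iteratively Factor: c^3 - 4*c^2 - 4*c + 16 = (c - 2)*(c^2 - 2*c - 8) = (c - 2)*(c + 2)*(c - 4)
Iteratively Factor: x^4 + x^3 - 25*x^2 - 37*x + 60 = (x + 4)*(x^3 - 3*x^2 - 13*x + 15) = (x - 5)*(x + 4)*(x^2 + 2*x - 3) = (x - 5)*(x - 1)*(x + 4)*(x + 3)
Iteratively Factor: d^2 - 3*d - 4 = (d - 4)*(d + 1)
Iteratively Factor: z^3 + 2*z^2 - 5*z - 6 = (z + 3)*(z^2 - z - 2) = (z + 1)*(z + 3)*(z - 2)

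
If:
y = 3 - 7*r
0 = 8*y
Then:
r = 3/7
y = 0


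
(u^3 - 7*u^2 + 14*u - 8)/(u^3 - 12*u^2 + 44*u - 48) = (u - 1)/(u - 6)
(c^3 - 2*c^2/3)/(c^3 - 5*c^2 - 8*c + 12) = c^2*(c - 2/3)/(c^3 - 5*c^2 - 8*c + 12)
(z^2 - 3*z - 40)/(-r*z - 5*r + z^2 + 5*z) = (z - 8)/(-r + z)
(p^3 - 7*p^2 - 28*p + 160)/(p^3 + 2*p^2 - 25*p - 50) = (p^2 - 12*p + 32)/(p^2 - 3*p - 10)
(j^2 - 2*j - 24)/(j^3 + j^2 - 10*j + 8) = (j - 6)/(j^2 - 3*j + 2)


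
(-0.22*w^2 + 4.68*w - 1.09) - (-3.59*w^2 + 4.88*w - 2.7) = 3.37*w^2 - 0.2*w + 1.61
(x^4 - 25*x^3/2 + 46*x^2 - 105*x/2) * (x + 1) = x^5 - 23*x^4/2 + 67*x^3/2 - 13*x^2/2 - 105*x/2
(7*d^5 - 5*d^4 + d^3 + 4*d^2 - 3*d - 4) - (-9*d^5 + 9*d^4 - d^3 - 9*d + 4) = 16*d^5 - 14*d^4 + 2*d^3 + 4*d^2 + 6*d - 8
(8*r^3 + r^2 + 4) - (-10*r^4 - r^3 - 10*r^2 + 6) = 10*r^4 + 9*r^3 + 11*r^2 - 2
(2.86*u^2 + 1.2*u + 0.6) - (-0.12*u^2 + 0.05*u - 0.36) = 2.98*u^2 + 1.15*u + 0.96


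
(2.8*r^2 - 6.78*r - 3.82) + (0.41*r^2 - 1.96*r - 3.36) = 3.21*r^2 - 8.74*r - 7.18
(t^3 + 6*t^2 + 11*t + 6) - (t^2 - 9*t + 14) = t^3 + 5*t^2 + 20*t - 8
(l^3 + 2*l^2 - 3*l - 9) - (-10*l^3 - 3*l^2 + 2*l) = 11*l^3 + 5*l^2 - 5*l - 9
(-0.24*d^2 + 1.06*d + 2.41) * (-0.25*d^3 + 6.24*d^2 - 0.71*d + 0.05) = 0.06*d^5 - 1.7626*d^4 + 6.1823*d^3 + 14.2738*d^2 - 1.6581*d + 0.1205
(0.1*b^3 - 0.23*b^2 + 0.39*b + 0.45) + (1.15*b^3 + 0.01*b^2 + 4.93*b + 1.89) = 1.25*b^3 - 0.22*b^2 + 5.32*b + 2.34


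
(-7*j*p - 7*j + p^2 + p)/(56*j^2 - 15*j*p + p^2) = (p + 1)/(-8*j + p)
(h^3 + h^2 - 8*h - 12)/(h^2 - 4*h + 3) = (h^2 + 4*h + 4)/(h - 1)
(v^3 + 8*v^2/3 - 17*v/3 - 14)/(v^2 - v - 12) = (3*v^2 - v - 14)/(3*(v - 4))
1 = 1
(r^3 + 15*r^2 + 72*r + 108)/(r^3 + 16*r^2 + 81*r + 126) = (r + 6)/(r + 7)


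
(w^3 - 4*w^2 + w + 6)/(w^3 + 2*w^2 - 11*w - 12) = (w - 2)/(w + 4)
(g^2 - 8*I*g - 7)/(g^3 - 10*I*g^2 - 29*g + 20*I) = (g - 7*I)/(g^2 - 9*I*g - 20)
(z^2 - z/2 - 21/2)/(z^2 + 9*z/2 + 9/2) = (2*z - 7)/(2*z + 3)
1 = 1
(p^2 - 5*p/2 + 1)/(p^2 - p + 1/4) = 2*(p - 2)/(2*p - 1)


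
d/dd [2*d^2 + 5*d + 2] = 4*d + 5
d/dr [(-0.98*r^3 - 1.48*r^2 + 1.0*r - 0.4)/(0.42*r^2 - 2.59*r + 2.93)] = (-0.4116*r^4 + 5.0764*r^3 - 5.201*r^2 - 8.3368*r + 1.894)/(0.1764*r^4 - 2.1756*r^3 + 9.1693*r^2 - 15.1774*r + 8.5849)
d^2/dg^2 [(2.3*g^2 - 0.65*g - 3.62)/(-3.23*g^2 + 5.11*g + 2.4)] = (-62.36161*g^3 + 119.624988*g^2 - 328.262316*g + 202.736884)/(33.698267*g^6 - 159.936357*g^5 + 177.909369*g^4 + 104.243489*g^3 - 132.19272*g^2 - 88.3008*g - 13.824)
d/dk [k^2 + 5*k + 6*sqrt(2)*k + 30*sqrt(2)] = 2*k + 5 + 6*sqrt(2)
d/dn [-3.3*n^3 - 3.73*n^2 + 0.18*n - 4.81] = -9.9*n^2 - 7.46*n + 0.18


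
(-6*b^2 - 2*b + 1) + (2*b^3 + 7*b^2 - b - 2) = 2*b^3 + b^2 - 3*b - 1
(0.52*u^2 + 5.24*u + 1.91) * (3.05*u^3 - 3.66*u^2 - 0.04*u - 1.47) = 1.586*u^5 + 14.0788*u^4 - 13.3737*u^3 - 7.9646*u^2 - 7.7792*u - 2.8077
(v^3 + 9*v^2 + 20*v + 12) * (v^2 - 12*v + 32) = v^5 - 3*v^4 - 56*v^3 + 60*v^2 + 496*v + 384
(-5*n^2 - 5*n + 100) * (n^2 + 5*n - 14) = -5*n^4 - 30*n^3 + 145*n^2 + 570*n - 1400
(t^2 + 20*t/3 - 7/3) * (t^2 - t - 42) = t^4 + 17*t^3/3 - 51*t^2 - 833*t/3 + 98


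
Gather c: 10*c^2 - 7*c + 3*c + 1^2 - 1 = 10*c^2 - 4*c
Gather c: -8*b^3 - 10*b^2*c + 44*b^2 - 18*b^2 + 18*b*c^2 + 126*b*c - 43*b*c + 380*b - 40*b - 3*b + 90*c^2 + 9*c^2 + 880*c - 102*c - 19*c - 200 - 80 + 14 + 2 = -8*b^3 + 26*b^2 + 337*b + c^2*(18*b + 99) + c*(-10*b^2 + 83*b + 759) - 264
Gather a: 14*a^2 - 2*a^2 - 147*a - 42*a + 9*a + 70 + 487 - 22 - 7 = 12*a^2 - 180*a + 528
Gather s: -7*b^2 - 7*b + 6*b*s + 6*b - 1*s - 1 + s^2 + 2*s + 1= -7*b^2 - b + s^2 + s*(6*b + 1)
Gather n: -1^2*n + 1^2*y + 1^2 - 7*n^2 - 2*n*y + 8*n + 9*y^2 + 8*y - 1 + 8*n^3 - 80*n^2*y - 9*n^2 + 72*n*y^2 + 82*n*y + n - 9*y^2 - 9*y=8*n^3 + n^2*(-80*y - 16) + n*(72*y^2 + 80*y + 8)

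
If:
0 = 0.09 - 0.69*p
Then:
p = 0.13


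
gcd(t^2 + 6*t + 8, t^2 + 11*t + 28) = t + 4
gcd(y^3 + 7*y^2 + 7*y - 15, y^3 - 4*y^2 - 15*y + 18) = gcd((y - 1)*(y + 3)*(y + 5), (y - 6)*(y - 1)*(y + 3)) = y^2 + 2*y - 3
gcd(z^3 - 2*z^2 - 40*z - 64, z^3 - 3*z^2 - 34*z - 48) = z^2 - 6*z - 16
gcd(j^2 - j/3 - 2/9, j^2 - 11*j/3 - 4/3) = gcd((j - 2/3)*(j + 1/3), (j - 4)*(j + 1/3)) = j + 1/3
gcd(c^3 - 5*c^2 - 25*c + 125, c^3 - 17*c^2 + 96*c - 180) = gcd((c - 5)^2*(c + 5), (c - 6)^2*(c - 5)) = c - 5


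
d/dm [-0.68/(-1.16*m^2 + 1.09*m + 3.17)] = (0.7412 - 1.5776*m)/(-1.16*m^2 + 1.09*m + 3.17)^2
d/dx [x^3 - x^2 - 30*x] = 3*x^2 - 2*x - 30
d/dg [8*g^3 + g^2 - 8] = 2*g*(12*g + 1)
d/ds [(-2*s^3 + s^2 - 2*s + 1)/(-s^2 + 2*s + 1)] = 2*(s^4 - 4*s^3 - 3*s^2 + 2*s - 2)/(s^4 - 4*s^3 + 2*s^2 + 4*s + 1)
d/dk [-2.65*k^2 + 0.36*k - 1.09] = 0.36 - 5.3*k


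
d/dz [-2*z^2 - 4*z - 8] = -4*z - 4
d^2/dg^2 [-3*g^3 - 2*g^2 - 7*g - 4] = -18*g - 4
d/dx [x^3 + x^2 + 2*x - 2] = 3*x^2 + 2*x + 2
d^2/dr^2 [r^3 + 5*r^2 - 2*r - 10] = 6*r + 10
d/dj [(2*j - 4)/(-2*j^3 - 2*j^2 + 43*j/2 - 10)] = 8*(4*j^3 - 10*j^2 - 8*j + 33)/(16*j^6 + 32*j^5 - 328*j^4 - 184*j^3 + 2009*j^2 - 1720*j + 400)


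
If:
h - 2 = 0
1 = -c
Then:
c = -1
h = 2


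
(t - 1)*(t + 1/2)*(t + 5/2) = t^3 + 2*t^2 - 7*t/4 - 5/4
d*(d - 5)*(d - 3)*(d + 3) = d^4 - 5*d^3 - 9*d^2 + 45*d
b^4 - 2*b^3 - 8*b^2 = b^2*(b - 4)*(b + 2)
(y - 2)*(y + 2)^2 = y^3 + 2*y^2 - 4*y - 8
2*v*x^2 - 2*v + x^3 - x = (2*v + x)*(x - 1)*(x + 1)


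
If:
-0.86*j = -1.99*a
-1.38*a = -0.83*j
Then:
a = 0.00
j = 0.00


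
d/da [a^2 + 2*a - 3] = 2*a + 2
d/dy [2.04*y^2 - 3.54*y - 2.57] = 4.08*y - 3.54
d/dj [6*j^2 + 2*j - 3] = 12*j + 2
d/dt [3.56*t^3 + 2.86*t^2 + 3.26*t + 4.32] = 10.68*t^2 + 5.72*t + 3.26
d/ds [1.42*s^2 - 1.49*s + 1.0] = 2.84*s - 1.49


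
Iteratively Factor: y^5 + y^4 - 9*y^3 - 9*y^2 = (y + 1)*(y^4 - 9*y^2) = (y - 3)*(y + 1)*(y^3 + 3*y^2) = (y - 3)*(y + 1)*(y + 3)*(y^2) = y*(y - 3)*(y + 1)*(y + 3)*(y)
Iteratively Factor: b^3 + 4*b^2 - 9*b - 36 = (b - 3)*(b^2 + 7*b + 12) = (b - 3)*(b + 3)*(b + 4)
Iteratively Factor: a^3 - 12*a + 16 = (a - 2)*(a^2 + 2*a - 8) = (a - 2)^2*(a + 4)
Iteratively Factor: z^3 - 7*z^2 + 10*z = (z - 5)*(z^2 - 2*z) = (z - 5)*(z - 2)*(z)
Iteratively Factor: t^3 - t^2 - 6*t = (t)*(t^2 - t - 6) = t*(t - 3)*(t + 2)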